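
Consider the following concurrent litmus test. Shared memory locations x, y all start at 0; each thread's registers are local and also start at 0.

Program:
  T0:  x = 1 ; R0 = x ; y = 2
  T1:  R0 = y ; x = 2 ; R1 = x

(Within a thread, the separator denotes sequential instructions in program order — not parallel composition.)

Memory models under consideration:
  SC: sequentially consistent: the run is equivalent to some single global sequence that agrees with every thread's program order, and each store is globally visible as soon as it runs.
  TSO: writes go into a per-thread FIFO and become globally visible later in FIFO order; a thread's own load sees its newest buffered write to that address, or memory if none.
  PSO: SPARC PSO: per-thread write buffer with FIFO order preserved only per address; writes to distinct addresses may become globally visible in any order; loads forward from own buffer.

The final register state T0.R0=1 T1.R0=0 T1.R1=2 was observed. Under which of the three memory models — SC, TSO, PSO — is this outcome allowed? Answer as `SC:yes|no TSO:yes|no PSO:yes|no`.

SC:yes TSO:yes PSO:yes

outcome vector order: (T0.R0,T1.R0,T1.R1)
SC: 4 outcomes — {<1 0 1>; <1 0 2>; <1 2 2>; <2 0 2>}
TSO: 4 outcomes — {<1 0 1>; <1 0 2>; <1 2 2>; <2 0 2>}
PSO: 5 outcomes — {<1 0 1>; <1 0 2>; <1 2 1>; <1 2 2>; <2 0 2>}
target <1 0 2> ∈ {SC,TSO,PSO}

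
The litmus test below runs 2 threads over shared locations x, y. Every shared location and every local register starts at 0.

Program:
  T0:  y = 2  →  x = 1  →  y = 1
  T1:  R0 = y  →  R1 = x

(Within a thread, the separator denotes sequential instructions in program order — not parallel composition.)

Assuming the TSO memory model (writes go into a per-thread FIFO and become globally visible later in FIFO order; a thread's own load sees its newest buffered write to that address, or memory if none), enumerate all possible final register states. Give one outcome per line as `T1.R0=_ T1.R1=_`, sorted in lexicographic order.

T1.R0=0 T1.R1=0
T1.R0=0 T1.R1=1
T1.R0=1 T1.R1=1
T1.R0=2 T1.R1=0
T1.R0=2 T1.R1=1

outcome vector order: (T1.R0,T1.R1)
|TSO outcomes| = 5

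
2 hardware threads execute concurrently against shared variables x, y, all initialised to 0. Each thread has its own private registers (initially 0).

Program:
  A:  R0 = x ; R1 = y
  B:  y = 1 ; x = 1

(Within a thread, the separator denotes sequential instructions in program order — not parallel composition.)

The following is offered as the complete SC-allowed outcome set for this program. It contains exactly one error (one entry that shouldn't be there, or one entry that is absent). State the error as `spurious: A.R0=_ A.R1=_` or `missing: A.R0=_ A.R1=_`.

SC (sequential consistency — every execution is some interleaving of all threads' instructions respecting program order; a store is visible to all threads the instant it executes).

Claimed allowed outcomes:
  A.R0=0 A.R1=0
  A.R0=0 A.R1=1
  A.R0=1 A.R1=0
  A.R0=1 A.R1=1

spurious: A.R0=1 A.R1=0

outcome vector order: (A.R0,A.R1)
under SC → <0 0> <0 1> <1 1>
claimed∖SC = {<1 0>}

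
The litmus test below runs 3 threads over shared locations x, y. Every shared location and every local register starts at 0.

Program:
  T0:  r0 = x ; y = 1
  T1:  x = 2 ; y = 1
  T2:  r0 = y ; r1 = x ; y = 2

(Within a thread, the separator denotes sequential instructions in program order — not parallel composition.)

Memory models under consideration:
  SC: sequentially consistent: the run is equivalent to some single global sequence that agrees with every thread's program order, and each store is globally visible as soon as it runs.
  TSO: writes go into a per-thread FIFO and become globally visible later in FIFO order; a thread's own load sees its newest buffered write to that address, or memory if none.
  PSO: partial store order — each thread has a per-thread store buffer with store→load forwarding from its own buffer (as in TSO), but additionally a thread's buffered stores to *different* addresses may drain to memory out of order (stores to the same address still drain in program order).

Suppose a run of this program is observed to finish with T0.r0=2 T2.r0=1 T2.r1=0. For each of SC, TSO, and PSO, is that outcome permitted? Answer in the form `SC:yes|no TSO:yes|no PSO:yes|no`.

SC:no TSO:no PSO:yes

outcome vector order: (T0.r0,T2.r0,T2.r1)
[SC] allowed = {(0,0,0); (0,0,2); (0,1,0); (0,1,2); (2,0,0); (2,0,2); (2,1,2)}
[TSO] allowed = {(0,0,0); (0,0,2); (0,1,0); (0,1,2); (2,0,0); (2,0,2); (2,1,2)}
[PSO] allowed = {(0,0,0); (0,0,2); (0,1,0); (0,1,2); (2,0,0); (2,0,2); (2,1,0); (2,1,2)}
target (2,1,0) ∈ {PSO}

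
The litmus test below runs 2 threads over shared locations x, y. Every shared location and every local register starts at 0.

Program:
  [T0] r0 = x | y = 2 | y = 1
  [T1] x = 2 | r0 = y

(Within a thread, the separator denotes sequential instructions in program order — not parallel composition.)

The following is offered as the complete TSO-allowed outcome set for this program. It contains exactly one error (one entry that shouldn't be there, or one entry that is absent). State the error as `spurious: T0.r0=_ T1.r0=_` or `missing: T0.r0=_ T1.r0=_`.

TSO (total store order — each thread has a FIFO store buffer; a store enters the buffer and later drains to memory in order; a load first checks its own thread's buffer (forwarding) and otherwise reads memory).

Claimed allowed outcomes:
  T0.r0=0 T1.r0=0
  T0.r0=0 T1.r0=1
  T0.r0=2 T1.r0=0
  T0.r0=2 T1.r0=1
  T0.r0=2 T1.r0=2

outcome vector order: (T0.r0,T1.r0)
TSO (6): <0 0> <0 1> <0 2> <2 0> <2 1> <2 2>
TSO∖claimed = {<0 2>}

missing: T0.r0=0 T1.r0=2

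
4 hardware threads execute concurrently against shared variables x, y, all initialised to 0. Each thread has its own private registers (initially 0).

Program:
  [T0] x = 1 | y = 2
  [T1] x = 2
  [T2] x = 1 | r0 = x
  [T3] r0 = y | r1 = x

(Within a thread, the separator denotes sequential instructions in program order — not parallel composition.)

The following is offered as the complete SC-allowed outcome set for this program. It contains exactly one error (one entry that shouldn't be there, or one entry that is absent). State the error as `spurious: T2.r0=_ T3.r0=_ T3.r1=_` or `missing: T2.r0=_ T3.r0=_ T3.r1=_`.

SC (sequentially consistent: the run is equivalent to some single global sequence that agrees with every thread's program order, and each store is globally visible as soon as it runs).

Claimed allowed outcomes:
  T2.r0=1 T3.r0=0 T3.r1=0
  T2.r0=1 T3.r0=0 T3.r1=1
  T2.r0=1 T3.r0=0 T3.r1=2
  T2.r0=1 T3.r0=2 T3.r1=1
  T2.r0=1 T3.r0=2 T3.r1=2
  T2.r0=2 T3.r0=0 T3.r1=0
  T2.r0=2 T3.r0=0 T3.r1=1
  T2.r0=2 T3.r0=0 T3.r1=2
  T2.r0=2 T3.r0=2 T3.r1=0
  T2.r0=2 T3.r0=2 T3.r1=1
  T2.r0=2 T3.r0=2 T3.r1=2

spurious: T2.r0=2 T3.r0=2 T3.r1=0

outcome vector order: (T2.r0,T3.r0,T3.r1)
[SC] allowed = {1/0/0; 1/0/1; 1/0/2; 1/2/1; 1/2/2; 2/0/0; 2/0/1; 2/0/2; 2/2/1; 2/2/2}
claimed∖SC = {2/2/0}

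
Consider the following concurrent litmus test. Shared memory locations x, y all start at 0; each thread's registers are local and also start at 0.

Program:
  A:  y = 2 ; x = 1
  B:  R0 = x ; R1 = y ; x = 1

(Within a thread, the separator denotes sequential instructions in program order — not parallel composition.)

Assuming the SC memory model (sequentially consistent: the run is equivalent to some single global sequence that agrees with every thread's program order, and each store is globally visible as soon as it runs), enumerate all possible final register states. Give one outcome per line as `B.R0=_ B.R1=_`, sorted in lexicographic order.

outcome vector order: (B.R0,B.R1)
|SC outcomes| = 3

B.R0=0 B.R1=0
B.R0=0 B.R1=2
B.R0=1 B.R1=2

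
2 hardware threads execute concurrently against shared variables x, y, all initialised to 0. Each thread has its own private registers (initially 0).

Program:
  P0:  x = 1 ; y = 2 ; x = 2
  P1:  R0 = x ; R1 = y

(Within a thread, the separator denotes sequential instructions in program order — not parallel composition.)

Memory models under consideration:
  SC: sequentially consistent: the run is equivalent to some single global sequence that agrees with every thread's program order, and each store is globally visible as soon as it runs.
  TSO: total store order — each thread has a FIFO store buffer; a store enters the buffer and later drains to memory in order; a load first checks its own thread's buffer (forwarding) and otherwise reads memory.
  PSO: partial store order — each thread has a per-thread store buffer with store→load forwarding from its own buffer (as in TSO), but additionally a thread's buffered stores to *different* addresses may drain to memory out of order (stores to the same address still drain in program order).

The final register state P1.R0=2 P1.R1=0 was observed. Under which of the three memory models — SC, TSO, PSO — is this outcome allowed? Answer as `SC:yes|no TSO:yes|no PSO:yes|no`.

SC:no TSO:no PSO:yes

outcome vector order: (P1.R0,P1.R1)
SC (5): 0/0, 0/2, 1/0, 1/2, 2/2
TSO (5): 0/0, 0/2, 1/0, 1/2, 2/2
PSO (6): 0/0, 0/2, 1/0, 1/2, 2/0, 2/2
target 2/0 ∈ {PSO}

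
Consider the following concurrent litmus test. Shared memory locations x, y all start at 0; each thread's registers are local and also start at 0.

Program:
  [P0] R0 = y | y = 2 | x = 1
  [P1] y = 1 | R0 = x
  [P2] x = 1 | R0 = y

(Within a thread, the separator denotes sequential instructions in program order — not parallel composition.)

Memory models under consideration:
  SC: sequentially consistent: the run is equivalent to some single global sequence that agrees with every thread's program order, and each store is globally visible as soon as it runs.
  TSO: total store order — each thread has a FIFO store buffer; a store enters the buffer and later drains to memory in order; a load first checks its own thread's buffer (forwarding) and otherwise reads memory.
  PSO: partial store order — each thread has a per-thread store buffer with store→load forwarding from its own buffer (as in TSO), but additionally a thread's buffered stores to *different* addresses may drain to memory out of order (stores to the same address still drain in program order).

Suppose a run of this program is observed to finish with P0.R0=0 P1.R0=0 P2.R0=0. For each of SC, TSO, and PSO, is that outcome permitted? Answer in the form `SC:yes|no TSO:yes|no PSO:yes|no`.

outcome vector order: (P0.R0,P1.R0,P2.R0)
under SC → <0 0 1>; <0 0 2>; <0 1 0>; <0 1 1>; <0 1 2>; <1 0 1>; <1 0 2>; <1 1 0>; <1 1 1>; <1 1 2>
under TSO → <0 0 0>; <0 0 1>; <0 0 2>; <0 1 0>; <0 1 1>; <0 1 2>; <1 0 0>; <1 0 1>; <1 0 2>; <1 1 0>; <1 1 1>; <1 1 2>
under PSO → <0 0 0>; <0 0 1>; <0 0 2>; <0 1 0>; <0 1 1>; <0 1 2>; <1 0 0>; <1 0 1>; <1 0 2>; <1 1 0>; <1 1 1>; <1 1 2>
target <0 0 0> ∈ {TSO,PSO}

SC:no TSO:yes PSO:yes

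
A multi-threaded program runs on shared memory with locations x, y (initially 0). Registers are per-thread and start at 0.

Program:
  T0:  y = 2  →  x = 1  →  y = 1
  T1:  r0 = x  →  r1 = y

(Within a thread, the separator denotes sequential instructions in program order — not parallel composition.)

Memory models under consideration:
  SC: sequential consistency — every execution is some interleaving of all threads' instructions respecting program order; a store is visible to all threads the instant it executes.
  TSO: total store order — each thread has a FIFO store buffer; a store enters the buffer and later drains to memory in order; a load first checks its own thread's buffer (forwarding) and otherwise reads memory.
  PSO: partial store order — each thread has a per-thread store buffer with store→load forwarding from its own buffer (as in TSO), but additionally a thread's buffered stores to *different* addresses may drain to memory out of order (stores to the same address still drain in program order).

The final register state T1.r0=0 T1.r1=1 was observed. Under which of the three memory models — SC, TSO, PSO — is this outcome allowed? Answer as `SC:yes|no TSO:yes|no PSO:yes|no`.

SC:yes TSO:yes PSO:yes

outcome vector order: (T1.r0,T1.r1)
[SC] allowed = {00 01 02 11 12}
[TSO] allowed = {00 01 02 11 12}
[PSO] allowed = {00 01 02 10 11 12}
target 01 ∈ {SC,TSO,PSO}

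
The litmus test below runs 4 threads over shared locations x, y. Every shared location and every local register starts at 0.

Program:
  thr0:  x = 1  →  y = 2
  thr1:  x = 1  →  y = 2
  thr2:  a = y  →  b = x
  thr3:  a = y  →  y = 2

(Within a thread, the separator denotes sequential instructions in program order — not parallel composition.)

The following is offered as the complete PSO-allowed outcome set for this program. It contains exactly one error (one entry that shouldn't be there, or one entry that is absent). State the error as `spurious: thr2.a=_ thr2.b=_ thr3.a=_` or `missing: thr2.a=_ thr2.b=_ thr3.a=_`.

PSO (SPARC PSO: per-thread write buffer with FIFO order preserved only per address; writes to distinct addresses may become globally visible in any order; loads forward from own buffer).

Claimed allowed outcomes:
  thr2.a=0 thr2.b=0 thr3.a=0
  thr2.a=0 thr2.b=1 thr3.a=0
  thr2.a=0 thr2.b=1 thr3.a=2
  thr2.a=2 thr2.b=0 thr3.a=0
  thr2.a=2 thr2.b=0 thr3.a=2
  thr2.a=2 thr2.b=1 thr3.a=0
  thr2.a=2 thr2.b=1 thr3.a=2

missing: thr2.a=0 thr2.b=0 thr3.a=2

outcome vector order: (thr2.a,thr2.b,thr3.a)
under PSO → 000; 002; 010; 012; 200; 202; 210; 212
PSO∖claimed = {002}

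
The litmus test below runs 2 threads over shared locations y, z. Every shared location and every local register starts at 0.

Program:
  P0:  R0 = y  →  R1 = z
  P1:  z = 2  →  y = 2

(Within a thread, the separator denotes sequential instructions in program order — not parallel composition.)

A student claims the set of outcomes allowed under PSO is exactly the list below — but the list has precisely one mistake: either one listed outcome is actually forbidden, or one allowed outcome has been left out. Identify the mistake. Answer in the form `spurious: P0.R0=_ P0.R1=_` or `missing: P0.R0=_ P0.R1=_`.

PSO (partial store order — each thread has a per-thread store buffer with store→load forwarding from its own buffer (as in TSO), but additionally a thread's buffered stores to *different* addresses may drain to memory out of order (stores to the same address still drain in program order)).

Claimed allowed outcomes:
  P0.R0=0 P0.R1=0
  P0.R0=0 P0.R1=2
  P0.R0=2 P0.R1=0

outcome vector order: (P0.R0,P0.R1)
under PSO → 00; 02; 20; 22
PSO∖claimed = {22}

missing: P0.R0=2 P0.R1=2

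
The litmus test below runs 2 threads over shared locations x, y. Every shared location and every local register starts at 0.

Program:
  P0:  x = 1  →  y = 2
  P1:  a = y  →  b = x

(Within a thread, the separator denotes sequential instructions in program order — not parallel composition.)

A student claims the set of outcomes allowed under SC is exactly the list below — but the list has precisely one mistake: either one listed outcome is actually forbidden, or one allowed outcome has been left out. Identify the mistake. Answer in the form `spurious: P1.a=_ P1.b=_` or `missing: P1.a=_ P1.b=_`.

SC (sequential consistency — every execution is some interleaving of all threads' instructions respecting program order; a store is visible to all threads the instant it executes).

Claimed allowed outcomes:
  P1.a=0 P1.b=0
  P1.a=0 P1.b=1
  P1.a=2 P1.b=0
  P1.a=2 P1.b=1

spurious: P1.a=2 P1.b=0

outcome vector order: (P1.a,P1.b)
SC: 3 outcomes — {(0,0), (0,1), (2,1)}
claimed∖SC = {(2,0)}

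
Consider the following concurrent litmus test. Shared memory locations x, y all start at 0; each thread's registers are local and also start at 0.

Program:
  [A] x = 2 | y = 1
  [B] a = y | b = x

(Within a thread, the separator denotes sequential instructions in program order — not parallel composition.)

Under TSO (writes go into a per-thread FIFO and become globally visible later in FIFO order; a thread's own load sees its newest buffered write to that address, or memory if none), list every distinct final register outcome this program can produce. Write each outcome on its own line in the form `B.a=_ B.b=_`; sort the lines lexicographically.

B.a=0 B.b=0
B.a=0 B.b=2
B.a=1 B.b=2

outcome vector order: (B.a,B.b)
|TSO outcomes| = 3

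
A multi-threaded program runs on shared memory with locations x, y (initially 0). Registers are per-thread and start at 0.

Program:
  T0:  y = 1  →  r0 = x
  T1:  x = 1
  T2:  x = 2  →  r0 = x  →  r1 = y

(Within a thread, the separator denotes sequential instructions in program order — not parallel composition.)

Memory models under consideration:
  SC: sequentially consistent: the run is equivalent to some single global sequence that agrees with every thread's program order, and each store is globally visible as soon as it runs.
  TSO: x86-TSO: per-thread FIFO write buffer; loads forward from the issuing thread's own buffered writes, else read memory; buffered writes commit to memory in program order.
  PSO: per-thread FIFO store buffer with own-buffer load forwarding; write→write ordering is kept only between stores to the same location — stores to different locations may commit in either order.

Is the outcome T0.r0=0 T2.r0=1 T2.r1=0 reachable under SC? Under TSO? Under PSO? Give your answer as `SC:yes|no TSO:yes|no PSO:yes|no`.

SC:no TSO:yes PSO:yes

outcome vector order: (T0.r0,T2.r0,T2.r1)
[SC] allowed = {<0 1 1>, <0 2 1>, <1 1 0>, <1 1 1>, <1 2 0>, <1 2 1>, <2 1 1>, <2 2 0>, <2 2 1>}
[TSO] allowed = {<0 1 0>, <0 1 1>, <0 2 0>, <0 2 1>, <1 1 0>, <1 1 1>, <1 2 0>, <1 2 1>, <2 1 0>, <2 1 1>, <2 2 0>, <2 2 1>}
[PSO] allowed = {<0 1 0>, <0 1 1>, <0 2 0>, <0 2 1>, <1 1 0>, <1 1 1>, <1 2 0>, <1 2 1>, <2 1 0>, <2 1 1>, <2 2 0>, <2 2 1>}
target <0 1 0> ∈ {TSO,PSO}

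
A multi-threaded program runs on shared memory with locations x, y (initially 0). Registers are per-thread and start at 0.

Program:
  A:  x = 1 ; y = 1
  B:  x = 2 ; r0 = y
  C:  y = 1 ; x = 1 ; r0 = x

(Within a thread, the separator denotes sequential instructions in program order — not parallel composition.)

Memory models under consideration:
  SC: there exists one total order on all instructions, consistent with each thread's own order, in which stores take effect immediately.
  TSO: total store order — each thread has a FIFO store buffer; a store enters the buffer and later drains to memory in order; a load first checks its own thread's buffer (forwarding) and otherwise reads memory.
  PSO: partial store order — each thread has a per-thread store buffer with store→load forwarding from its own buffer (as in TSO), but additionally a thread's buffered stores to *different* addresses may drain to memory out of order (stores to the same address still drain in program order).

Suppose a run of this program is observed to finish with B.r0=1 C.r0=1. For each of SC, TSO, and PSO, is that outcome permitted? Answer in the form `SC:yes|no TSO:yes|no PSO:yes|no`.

outcome vector order: (B.r0,C.r0)
[SC] allowed = {<0 1>, <1 1>, <1 2>}
[TSO] allowed = {<0 1>, <0 2>, <1 1>, <1 2>}
[PSO] allowed = {<0 1>, <0 2>, <1 1>, <1 2>}
target <1 1> ∈ {SC,TSO,PSO}

SC:yes TSO:yes PSO:yes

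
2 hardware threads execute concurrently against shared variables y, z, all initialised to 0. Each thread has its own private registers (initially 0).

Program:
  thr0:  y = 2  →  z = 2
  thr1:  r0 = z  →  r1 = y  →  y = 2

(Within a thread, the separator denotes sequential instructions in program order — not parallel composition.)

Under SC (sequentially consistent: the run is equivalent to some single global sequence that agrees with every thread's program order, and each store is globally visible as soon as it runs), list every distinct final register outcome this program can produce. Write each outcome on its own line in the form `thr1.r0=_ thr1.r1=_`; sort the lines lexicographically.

outcome vector order: (thr1.r0,thr1.r1)
|SC outcomes| = 3

thr1.r0=0 thr1.r1=0
thr1.r0=0 thr1.r1=2
thr1.r0=2 thr1.r1=2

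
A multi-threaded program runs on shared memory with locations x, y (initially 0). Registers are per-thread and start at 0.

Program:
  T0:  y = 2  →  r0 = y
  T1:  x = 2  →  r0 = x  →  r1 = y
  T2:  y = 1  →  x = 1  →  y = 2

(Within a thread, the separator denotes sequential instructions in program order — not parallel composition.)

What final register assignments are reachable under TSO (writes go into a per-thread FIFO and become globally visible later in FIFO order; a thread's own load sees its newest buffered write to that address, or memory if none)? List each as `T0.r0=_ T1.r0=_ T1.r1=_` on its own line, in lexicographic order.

T0.r0=1 T1.r0=1 T1.r1=1
T0.r0=1 T1.r0=1 T1.r1=2
T0.r0=1 T1.r0=2 T1.r1=0
T0.r0=1 T1.r0=2 T1.r1=1
T0.r0=1 T1.r0=2 T1.r1=2
T0.r0=2 T1.r0=1 T1.r1=1
T0.r0=2 T1.r0=1 T1.r1=2
T0.r0=2 T1.r0=2 T1.r1=0
T0.r0=2 T1.r0=2 T1.r1=1
T0.r0=2 T1.r0=2 T1.r1=2

outcome vector order: (T0.r0,T1.r0,T1.r1)
|TSO outcomes| = 10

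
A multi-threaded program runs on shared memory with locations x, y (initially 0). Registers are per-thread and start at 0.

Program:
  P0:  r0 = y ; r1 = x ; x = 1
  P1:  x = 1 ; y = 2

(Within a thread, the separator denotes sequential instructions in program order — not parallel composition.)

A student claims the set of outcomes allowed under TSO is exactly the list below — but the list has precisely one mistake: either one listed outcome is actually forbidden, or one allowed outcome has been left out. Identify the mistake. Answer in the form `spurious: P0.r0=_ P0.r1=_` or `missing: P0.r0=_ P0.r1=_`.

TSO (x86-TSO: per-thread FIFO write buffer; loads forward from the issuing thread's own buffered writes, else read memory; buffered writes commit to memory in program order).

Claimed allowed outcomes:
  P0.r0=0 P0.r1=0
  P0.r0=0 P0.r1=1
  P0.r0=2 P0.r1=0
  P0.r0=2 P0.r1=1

spurious: P0.r0=2 P0.r1=0

outcome vector order: (P0.r0,P0.r1)
TSO (3): (0,0) (0,1) (2,1)
claimed∖TSO = {(2,0)}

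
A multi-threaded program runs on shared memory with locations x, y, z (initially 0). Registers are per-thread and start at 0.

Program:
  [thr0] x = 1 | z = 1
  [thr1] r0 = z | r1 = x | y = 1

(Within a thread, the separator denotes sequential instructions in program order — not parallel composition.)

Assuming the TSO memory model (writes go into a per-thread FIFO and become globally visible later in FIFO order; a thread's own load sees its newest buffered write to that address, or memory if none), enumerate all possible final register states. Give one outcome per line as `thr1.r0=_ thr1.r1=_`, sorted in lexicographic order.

outcome vector order: (thr1.r0,thr1.r1)
|TSO outcomes| = 3

thr1.r0=0 thr1.r1=0
thr1.r0=0 thr1.r1=1
thr1.r0=1 thr1.r1=1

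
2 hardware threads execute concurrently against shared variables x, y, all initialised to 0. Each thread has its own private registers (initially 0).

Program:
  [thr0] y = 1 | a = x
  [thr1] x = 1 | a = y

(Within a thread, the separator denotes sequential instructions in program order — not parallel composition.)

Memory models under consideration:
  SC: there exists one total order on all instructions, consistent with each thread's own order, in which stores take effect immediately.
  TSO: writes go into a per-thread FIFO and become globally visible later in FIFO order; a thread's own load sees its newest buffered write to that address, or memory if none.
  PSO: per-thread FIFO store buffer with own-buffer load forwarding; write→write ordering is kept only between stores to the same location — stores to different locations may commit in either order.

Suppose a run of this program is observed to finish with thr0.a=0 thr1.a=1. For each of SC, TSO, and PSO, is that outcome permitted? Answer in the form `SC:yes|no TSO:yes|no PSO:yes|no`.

SC:yes TSO:yes PSO:yes

outcome vector order: (thr0.a,thr1.a)
[SC] allowed = {(0,1) (1,0) (1,1)}
[TSO] allowed = {(0,0) (0,1) (1,0) (1,1)}
[PSO] allowed = {(0,0) (0,1) (1,0) (1,1)}
target (0,1) ∈ {SC,TSO,PSO}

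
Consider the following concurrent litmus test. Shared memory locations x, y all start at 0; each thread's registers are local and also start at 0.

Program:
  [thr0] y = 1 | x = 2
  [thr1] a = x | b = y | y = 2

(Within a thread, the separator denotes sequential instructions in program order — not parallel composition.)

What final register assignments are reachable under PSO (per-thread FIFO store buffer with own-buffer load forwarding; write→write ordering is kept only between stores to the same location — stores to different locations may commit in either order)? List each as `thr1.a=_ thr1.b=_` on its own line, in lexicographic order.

outcome vector order: (thr1.a,thr1.b)
|PSO outcomes| = 4

thr1.a=0 thr1.b=0
thr1.a=0 thr1.b=1
thr1.a=2 thr1.b=0
thr1.a=2 thr1.b=1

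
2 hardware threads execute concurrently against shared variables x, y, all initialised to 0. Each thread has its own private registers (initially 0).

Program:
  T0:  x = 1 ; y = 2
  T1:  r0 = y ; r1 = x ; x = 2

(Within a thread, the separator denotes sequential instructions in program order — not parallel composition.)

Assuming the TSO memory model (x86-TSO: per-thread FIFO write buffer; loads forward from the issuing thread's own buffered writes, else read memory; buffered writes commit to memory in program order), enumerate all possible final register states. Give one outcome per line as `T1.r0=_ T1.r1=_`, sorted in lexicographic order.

outcome vector order: (T1.r0,T1.r1)
|TSO outcomes| = 3

T1.r0=0 T1.r1=0
T1.r0=0 T1.r1=1
T1.r0=2 T1.r1=1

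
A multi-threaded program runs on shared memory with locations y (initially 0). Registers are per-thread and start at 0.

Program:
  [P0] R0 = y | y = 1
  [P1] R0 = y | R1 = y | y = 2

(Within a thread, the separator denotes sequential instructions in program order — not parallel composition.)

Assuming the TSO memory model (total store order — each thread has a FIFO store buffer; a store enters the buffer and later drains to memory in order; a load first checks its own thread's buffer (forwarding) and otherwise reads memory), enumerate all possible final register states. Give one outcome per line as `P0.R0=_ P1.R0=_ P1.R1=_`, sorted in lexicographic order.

P0.R0=0 P1.R0=0 P1.R1=0
P0.R0=0 P1.R0=0 P1.R1=1
P0.R0=0 P1.R0=1 P1.R1=1
P0.R0=2 P1.R0=0 P1.R1=0

outcome vector order: (P0.R0,P1.R0,P1.R1)
|TSO outcomes| = 4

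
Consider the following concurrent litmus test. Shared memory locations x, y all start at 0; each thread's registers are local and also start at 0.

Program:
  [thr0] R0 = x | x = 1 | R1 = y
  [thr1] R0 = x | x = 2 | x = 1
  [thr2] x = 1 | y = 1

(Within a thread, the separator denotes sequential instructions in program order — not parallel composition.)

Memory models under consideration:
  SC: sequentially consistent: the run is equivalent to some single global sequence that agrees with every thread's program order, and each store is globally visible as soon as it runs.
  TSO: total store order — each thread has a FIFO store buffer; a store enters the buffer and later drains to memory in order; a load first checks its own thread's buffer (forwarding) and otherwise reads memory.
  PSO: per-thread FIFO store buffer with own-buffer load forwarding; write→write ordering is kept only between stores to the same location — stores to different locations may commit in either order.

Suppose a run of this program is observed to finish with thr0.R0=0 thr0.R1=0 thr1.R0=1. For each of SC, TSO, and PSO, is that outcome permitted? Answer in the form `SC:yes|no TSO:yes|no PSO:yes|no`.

SC:yes TSO:yes PSO:yes

outcome vector order: (thr0.R0,thr0.R1,thr1.R0)
[SC] allowed = {0/0/0, 0/0/1, 0/1/0, 0/1/1, 1/0/0, 1/0/1, 1/1/0, 1/1/1, 2/0/0, 2/0/1, 2/1/0, 2/1/1}
[TSO] allowed = {0/0/0, 0/0/1, 0/1/0, 0/1/1, 1/0/0, 1/0/1, 1/1/0, 1/1/1, 2/0/0, 2/0/1, 2/1/0, 2/1/1}
[PSO] allowed = {0/0/0, 0/0/1, 0/1/0, 0/1/1, 1/0/0, 1/0/1, 1/1/0, 1/1/1, 2/0/0, 2/0/1, 2/1/0, 2/1/1}
target 0/0/1 ∈ {SC,TSO,PSO}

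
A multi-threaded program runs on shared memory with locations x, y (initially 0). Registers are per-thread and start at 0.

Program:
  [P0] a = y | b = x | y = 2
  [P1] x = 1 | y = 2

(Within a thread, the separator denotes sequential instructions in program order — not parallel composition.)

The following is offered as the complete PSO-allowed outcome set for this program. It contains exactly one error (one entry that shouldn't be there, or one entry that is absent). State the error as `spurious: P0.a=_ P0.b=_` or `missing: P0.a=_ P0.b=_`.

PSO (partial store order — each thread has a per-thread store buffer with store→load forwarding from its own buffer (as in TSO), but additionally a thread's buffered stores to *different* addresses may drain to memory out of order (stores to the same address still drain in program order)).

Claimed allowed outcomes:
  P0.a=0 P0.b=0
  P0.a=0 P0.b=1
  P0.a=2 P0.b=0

missing: P0.a=2 P0.b=1

outcome vector order: (P0.a,P0.b)
under PSO → <0 0>, <0 1>, <2 0>, <2 1>
PSO∖claimed = {<2 1>}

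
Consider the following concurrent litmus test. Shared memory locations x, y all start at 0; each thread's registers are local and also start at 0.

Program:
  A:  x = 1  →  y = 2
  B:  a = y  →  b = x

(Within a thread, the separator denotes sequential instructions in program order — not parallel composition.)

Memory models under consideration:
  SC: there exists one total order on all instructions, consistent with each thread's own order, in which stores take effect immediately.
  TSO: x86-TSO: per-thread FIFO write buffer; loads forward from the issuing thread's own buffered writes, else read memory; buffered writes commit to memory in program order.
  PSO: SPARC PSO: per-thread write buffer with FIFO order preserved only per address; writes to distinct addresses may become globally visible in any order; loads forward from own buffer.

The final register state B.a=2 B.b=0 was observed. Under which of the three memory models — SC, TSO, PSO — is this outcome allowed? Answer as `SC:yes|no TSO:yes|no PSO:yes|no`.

SC:no TSO:no PSO:yes

outcome vector order: (B.a,B.b)
SC (3): (0,0), (0,1), (2,1)
TSO (3): (0,0), (0,1), (2,1)
PSO (4): (0,0), (0,1), (2,0), (2,1)
target (2,0) ∈ {PSO}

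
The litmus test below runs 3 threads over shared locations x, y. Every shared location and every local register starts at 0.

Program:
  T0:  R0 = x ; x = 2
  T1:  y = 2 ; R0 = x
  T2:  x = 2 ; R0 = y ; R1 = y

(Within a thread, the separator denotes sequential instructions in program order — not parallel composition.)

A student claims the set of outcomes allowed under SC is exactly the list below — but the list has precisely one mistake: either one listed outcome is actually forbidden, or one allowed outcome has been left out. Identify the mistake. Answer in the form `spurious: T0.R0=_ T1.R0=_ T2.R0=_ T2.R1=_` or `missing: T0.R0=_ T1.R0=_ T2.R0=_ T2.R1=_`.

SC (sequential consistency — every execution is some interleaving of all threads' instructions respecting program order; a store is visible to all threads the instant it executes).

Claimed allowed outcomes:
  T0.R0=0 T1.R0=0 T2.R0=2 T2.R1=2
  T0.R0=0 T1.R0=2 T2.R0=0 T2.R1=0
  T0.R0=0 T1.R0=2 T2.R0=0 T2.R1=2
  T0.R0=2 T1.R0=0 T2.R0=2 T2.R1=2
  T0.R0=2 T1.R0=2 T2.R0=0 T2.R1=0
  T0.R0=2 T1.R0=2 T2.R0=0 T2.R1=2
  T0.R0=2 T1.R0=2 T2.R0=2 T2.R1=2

outcome vector order: (T0.R0,T1.R0,T2.R0,T2.R1)
SC (8): <0 0 2 2>, <0 2 0 0>, <0 2 0 2>, <0 2 2 2>, <2 0 2 2>, <2 2 0 0>, <2 2 0 2>, <2 2 2 2>
SC∖claimed = {<0 2 2 2>}

missing: T0.R0=0 T1.R0=2 T2.R0=2 T2.R1=2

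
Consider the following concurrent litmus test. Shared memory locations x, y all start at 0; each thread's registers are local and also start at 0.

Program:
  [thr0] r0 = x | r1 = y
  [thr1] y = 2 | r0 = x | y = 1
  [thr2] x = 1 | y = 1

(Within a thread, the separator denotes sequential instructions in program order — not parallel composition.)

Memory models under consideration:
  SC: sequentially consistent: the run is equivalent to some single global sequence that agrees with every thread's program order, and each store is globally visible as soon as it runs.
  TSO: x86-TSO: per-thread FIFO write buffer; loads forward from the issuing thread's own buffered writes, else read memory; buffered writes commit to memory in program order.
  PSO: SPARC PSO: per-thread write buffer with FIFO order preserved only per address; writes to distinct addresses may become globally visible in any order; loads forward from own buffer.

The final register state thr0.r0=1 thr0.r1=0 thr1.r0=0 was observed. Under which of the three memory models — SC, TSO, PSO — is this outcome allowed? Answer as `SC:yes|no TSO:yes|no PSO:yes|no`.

outcome vector order: (thr0.r0,thr0.r1,thr1.r0)
SC: 11 outcomes — {0/0/0; 0/0/1; 0/1/0; 0/1/1; 0/2/0; 0/2/1; 1/0/1; 1/1/0; 1/1/1; 1/2/0; 1/2/1}
TSO: 12 outcomes — {0/0/0; 0/0/1; 0/1/0; 0/1/1; 0/2/0; 0/2/1; 1/0/0; 1/0/1; 1/1/0; 1/1/1; 1/2/0; 1/2/1}
PSO: 12 outcomes — {0/0/0; 0/0/1; 0/1/0; 0/1/1; 0/2/0; 0/2/1; 1/0/0; 1/0/1; 1/1/0; 1/1/1; 1/2/0; 1/2/1}
target 1/0/0 ∈ {TSO,PSO}

SC:no TSO:yes PSO:yes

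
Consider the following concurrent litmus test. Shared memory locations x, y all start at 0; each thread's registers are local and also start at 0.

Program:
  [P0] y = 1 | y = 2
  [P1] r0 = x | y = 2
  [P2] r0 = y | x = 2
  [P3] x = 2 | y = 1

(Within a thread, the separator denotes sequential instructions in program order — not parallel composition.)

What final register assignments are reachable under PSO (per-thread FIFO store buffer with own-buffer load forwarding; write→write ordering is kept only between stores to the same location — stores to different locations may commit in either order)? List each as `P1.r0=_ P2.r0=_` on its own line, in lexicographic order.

P1.r0=0 P2.r0=0
P1.r0=0 P2.r0=1
P1.r0=0 P2.r0=2
P1.r0=2 P2.r0=0
P1.r0=2 P2.r0=1
P1.r0=2 P2.r0=2

outcome vector order: (P1.r0,P2.r0)
|PSO outcomes| = 6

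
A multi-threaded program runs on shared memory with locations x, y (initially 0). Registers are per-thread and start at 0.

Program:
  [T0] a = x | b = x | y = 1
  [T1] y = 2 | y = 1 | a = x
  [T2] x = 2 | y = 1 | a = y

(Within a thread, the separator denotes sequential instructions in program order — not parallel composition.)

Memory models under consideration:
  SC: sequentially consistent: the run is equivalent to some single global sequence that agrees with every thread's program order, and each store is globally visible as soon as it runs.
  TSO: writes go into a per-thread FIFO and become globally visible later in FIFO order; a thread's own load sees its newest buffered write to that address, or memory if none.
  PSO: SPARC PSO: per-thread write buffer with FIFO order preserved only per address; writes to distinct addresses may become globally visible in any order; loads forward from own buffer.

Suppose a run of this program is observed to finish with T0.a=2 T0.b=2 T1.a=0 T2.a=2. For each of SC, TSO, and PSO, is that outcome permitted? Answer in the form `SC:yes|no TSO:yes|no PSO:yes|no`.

outcome vector order: (T0.a,T0.b,T1.a,T2.a)
SC (9): <0 0 0 1>; <0 0 2 1>; <0 0 2 2>; <0 2 0 1>; <0 2 2 1>; <0 2 2 2>; <2 2 0 1>; <2 2 2 1>; <2 2 2 2>
TSO (12): <0 0 0 1>; <0 0 0 2>; <0 0 2 1>; <0 0 2 2>; <0 2 0 1>; <0 2 0 2>; <0 2 2 1>; <0 2 2 2>; <2 2 0 1>; <2 2 0 2>; <2 2 2 1>; <2 2 2 2>
PSO (12): <0 0 0 1>; <0 0 0 2>; <0 0 2 1>; <0 0 2 2>; <0 2 0 1>; <0 2 0 2>; <0 2 2 1>; <0 2 2 2>; <2 2 0 1>; <2 2 0 2>; <2 2 2 1>; <2 2 2 2>
target <2 2 0 2> ∈ {TSO,PSO}

SC:no TSO:yes PSO:yes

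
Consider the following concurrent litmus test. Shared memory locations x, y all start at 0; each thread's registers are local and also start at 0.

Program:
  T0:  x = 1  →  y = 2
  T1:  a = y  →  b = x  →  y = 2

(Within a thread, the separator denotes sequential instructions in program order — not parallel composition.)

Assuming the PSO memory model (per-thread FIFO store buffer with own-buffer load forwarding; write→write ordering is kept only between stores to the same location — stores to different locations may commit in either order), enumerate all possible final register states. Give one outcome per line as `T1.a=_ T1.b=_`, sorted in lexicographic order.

outcome vector order: (T1.a,T1.b)
|PSO outcomes| = 4

T1.a=0 T1.b=0
T1.a=0 T1.b=1
T1.a=2 T1.b=0
T1.a=2 T1.b=1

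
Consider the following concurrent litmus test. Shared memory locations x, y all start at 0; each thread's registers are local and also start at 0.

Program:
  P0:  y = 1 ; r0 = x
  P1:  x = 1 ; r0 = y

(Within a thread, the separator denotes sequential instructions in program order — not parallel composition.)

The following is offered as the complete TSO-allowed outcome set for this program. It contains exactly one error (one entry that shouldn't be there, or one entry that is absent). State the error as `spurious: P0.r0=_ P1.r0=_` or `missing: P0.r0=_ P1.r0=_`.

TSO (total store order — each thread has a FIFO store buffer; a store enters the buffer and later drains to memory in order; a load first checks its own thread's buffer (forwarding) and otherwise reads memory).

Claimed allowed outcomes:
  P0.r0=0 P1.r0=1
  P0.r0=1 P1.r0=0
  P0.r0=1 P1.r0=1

missing: P0.r0=0 P1.r0=0

outcome vector order: (P0.r0,P1.r0)
[TSO] allowed = {00; 01; 10; 11}
TSO∖claimed = {00}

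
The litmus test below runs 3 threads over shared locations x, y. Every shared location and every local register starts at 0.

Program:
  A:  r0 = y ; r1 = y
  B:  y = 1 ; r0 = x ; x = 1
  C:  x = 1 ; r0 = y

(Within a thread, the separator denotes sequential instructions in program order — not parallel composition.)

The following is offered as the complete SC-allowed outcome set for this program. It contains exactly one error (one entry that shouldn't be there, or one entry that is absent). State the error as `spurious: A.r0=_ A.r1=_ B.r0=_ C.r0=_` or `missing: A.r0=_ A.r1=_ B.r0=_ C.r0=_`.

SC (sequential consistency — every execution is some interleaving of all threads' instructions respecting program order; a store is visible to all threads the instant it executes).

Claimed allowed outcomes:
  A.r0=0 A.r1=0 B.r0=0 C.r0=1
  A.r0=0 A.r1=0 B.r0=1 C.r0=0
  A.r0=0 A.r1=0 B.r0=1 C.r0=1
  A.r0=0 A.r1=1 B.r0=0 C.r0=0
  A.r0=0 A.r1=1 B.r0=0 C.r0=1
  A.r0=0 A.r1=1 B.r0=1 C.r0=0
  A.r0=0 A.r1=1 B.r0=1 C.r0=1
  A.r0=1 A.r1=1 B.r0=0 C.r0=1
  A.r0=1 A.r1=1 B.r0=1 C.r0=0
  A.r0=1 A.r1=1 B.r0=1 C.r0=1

spurious: A.r0=0 A.r1=1 B.r0=0 C.r0=0

outcome vector order: (A.r0,A.r1,B.r0,C.r0)
SC (9): 0001, 0010, 0011, 0101, 0110, 0111, 1101, 1110, 1111
claimed∖SC = {0100}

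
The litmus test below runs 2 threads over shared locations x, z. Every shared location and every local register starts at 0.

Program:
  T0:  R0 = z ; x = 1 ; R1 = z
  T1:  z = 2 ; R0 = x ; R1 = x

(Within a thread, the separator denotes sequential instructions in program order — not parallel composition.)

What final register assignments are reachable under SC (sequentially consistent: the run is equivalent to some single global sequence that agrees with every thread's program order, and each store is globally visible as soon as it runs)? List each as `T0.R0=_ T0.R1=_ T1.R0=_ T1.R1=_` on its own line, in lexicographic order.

T0.R0=0 T0.R1=0 T1.R0=1 T1.R1=1
T0.R0=0 T0.R1=2 T1.R0=0 T1.R1=0
T0.R0=0 T0.R1=2 T1.R0=0 T1.R1=1
T0.R0=0 T0.R1=2 T1.R0=1 T1.R1=1
T0.R0=2 T0.R1=2 T1.R0=0 T1.R1=0
T0.R0=2 T0.R1=2 T1.R0=0 T1.R1=1
T0.R0=2 T0.R1=2 T1.R0=1 T1.R1=1

outcome vector order: (T0.R0,T0.R1,T1.R0,T1.R1)
|SC outcomes| = 7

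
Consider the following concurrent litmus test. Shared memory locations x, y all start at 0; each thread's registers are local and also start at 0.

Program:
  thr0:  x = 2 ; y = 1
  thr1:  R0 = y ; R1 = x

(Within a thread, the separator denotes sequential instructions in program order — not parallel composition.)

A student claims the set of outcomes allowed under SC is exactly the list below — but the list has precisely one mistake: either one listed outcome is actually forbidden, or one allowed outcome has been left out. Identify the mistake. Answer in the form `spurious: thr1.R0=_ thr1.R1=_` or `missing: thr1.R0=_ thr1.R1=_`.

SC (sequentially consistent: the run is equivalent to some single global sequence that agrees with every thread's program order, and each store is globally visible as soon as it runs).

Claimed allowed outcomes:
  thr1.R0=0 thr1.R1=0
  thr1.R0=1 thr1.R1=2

missing: thr1.R0=0 thr1.R1=2

outcome vector order: (thr1.R0,thr1.R1)
SC (3): 00 02 12
SC∖claimed = {02}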